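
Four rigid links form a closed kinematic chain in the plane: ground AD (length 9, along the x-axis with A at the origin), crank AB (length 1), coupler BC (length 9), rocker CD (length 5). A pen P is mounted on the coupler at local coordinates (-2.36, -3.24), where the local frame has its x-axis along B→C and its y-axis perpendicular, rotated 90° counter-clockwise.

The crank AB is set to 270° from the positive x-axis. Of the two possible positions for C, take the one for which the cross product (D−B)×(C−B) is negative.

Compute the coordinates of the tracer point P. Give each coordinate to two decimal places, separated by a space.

-3.54 -2.89

A=(0,0), D=(9.00,0)
B = A + 1.00·(cos270°, sin270°) = (-0.0000, -1.0000)
|BD| = 9.0554
circle(B,9.00) ∩ circle(D,5.00): a=7.6198, h=4.7895
  candidates: C₊=(7.0443,4.6016) cross=43.370; C₋=(8.1021,-4.9187) cross=-43.370
  mode - wants cross < 0 → take C=(8.1021,-4.9187) (cross=-43.370)
ex = (C−B)/|BC| = (0.9002,-0.4354); ey = (0.4354,0.9002)
P = B + -2.36·ex + -3.24·ey = (-3.5353,-2.8892)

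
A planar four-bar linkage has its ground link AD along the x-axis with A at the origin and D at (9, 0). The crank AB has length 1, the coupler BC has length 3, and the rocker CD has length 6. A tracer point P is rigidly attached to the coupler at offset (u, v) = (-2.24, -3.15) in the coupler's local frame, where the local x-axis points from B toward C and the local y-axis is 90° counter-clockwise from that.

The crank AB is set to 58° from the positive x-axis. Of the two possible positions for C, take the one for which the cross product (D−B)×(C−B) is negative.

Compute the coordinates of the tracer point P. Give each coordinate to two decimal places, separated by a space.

-3.06 -0.58

A=(0,0), D=(9.00,0)
B = A + 1.00·(cos58°, sin58°) = (0.5299, 0.8480)
|BD| = 8.5124
circle(B,3.00) ∩ circle(D,6.00): a=2.6703, h=1.3673
  candidates: C₊=(3.3231,1.9425) cross=11.639; C₋=(3.0507,-0.7785) cross=-11.639
  mode - wants cross < 0 → take C=(3.0507,-0.7785) (cross=-11.639)
ex = (C−B)/|BC| = (0.8403,-0.5422); ey = (0.5422,0.8403)
P = B + -2.24·ex + -3.15·ey = (-3.0601,-0.5843)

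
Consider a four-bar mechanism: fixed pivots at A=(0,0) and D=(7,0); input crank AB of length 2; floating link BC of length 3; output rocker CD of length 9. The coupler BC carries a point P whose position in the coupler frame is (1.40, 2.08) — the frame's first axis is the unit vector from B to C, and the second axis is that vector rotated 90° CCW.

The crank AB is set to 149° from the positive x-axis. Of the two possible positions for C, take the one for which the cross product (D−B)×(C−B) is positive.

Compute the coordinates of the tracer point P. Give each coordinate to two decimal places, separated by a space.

A=(0,0), D=(7.00,0)
B = A + 2.00·(cos149°, sin149°) = (-1.7143, 1.0301)
|BD| = 8.7750
circle(B,3.00) ∩ circle(D,9.00): a=0.2849, h=2.9864
  candidates: C₊=(-1.0808,3.9624) cross=26.206; C₋=(-1.7819,-1.9692) cross=-26.206
  mode + wants cross > 0 → take C=(-1.0808,3.9624) (cross=26.206)
ex = (C−B)/|BC| = (0.2112,0.9774); ey = (-0.9774,0.2112)
P = B + 1.40·ex + 2.08·ey = (-3.4518,2.8378)

-3.45 2.84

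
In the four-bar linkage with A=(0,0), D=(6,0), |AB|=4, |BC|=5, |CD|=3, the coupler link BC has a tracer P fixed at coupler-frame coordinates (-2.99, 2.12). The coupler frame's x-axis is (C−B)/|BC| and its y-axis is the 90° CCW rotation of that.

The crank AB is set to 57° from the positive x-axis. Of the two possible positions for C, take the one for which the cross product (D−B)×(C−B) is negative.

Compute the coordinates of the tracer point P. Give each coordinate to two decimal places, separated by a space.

3.50 6.77

A=(0,0), D=(6.00,0)
B = A + 4.00·(cos57°, sin57°) = (2.1786, 3.3547)
|BD| = 5.0850
circle(B,5.00) ∩ circle(D,3.00): a=4.1158, h=2.8391
  candidates: C₊=(7.1446,2.7731) cross=14.437; C₋=(3.3986,-1.4942) cross=-14.437
  mode - wants cross < 0 → take C=(3.3986,-1.4942) (cross=-14.437)
ex = (C−B)/|BC| = (0.2440,-0.9698); ey = (0.9698,0.2440)
P = B + -2.99·ex + 2.12·ey = (3.5049,6.7716)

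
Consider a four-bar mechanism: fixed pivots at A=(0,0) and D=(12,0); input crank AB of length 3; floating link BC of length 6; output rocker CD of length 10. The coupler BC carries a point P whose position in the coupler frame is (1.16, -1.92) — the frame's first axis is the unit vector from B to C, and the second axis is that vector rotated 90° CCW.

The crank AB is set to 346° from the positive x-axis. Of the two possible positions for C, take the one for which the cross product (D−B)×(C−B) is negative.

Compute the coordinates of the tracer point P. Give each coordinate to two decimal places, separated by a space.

1.35 -2.33

A=(0,0), D=(12.00,0)
B = A + 3.00·(cos346°, sin346°) = (2.9109, -0.7258)
|BD| = 9.1180
circle(B,6.00) ∩ circle(D,10.00): a=1.0495, h=5.9075
  candidates: C₊=(3.4868,5.2465) cross=53.865; C₋=(4.4273,-6.5310) cross=-53.865
  mode - wants cross < 0 → take C=(4.4273,-6.5310) (cross=-53.865)
ex = (C−B)/|BC| = (0.2527,-0.9675); ey = (0.9675,0.2527)
P = B + 1.16·ex + -1.92·ey = (1.3464,-2.3334)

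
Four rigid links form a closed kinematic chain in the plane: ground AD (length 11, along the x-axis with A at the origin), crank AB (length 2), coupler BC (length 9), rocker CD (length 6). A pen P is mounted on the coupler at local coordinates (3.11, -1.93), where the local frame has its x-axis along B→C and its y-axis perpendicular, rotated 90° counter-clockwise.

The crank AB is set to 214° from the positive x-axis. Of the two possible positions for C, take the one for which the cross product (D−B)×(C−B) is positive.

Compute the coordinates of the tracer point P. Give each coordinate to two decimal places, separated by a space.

A=(0,0), D=(11.00,0)
B = A + 2.00·(cos214°, sin214°) = (-1.6581, -1.1184)
|BD| = 12.7074
circle(B,9.00) ∩ circle(D,6.00): a=8.1243, h=3.8724
  candidates: C₊=(6.0939,3.4540) cross=49.208; C₋=(6.7755,-4.2607) cross=-49.208
  mode + wants cross > 0 → take C=(6.0939,3.4540) (cross=49.208)
ex = (C−B)/|BC| = (0.8613,0.5080); ey = (-0.5080,0.8613)
P = B + 3.11·ex + -1.93·ey = (2.0012,-1.2007)

2.00 -1.20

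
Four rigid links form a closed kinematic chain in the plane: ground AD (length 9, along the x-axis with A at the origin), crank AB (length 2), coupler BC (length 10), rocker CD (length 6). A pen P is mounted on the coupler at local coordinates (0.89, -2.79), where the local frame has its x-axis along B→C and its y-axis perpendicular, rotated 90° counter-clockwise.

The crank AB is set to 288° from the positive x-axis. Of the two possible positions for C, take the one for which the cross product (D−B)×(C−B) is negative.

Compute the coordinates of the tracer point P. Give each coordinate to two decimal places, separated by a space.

A=(0,0), D=(9.00,0)
B = A + 2.00·(cos288°, sin288°) = (0.6180, -1.9021)
|BD| = 8.5951
circle(B,10.00) ∩ circle(D,6.00): a=8.0206, h=5.9724
  candidates: C₊=(7.1180,5.6972) cross=51.334; C₋=(9.7615,-5.9515) cross=-51.334
  mode - wants cross < 0 → take C=(9.7615,-5.9515) (cross=-51.334)
ex = (C−B)/|BC| = (0.9143,-0.4049); ey = (0.4049,0.9143)
P = B + 0.89·ex + -2.79·ey = (0.3020,-4.8135)

0.30 -4.81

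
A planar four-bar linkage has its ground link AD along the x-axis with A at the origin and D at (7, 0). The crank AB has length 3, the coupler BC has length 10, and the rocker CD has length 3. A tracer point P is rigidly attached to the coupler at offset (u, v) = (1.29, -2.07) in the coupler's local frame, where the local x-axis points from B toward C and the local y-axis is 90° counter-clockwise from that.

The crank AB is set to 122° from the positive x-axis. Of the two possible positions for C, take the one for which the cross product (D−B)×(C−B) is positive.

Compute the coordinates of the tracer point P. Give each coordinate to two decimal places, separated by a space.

A=(0,0), D=(7.00,0)
B = A + 3.00·(cos122°, sin122°) = (-1.5898, 2.5441)
|BD| = 8.9586
circle(B,10.00) ∩ circle(D,3.00): a=9.5582, h=2.9395
  candidates: C₊=(8.4097,2.6482) cross=26.334; C₋=(6.7401,-2.9887) cross=-26.334
  mode + wants cross > 0 → take C=(8.4097,2.6482) (cross=26.334)
ex = (C−B)/|BC| = (0.9999,0.0104); ey = (-0.0104,0.9999)
P = B + 1.29·ex + -2.07·ey = (-0.2783,0.4877)

-0.28 0.49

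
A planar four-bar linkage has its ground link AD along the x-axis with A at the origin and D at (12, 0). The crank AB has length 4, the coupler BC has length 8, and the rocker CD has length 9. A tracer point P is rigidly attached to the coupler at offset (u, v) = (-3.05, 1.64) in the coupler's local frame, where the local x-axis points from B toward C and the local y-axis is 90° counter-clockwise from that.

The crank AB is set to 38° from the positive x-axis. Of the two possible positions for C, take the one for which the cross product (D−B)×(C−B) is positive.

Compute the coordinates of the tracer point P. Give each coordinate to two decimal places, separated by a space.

A=(0,0), D=(12.00,0)
B = A + 4.00·(cos38°, sin38°) = (3.1520, 2.4626)
|BD| = 9.1843
circle(B,8.00) ∩ circle(D,9.00): a=3.6666, h=7.1103
  candidates: C₊=(8.5909,8.3294) cross=65.303; C₋=(4.7779,-5.3704) cross=-65.303
  mode + wants cross > 0 → take C=(8.5909,8.3294) (cross=65.303)
ex = (C−B)/|BC| = (0.6799,0.7333); ey = (-0.7333,0.6799)
P = B + -3.05·ex + 1.64·ey = (-0.1242,1.3409)

-0.12 1.34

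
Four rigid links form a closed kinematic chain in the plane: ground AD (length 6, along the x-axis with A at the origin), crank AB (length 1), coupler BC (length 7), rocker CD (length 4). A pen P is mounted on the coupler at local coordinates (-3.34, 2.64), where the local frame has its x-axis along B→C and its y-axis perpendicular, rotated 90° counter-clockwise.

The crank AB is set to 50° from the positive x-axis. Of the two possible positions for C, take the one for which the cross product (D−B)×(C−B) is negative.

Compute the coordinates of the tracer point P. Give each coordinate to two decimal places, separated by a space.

-0.01 4.97

A=(0,0), D=(6.00,0)
B = A + 1.00·(cos50°, sin50°) = (0.6428, 0.7660)
|BD| = 5.4117
circle(B,7.00) ∩ circle(D,4.00): a=5.7548, h=3.9853
  candidates: C₊=(6.9038,3.8966) cross=21.567; C₋=(5.7755,-3.9937) cross=-21.567
  mode - wants cross < 0 → take C=(5.7755,-3.9937) (cross=-21.567)
ex = (C−B)/|BC| = (0.7332,-0.6800); ey = (0.6800,0.7332)
P = B + -3.34·ex + 2.64·ey = (-0.0112,4.9729)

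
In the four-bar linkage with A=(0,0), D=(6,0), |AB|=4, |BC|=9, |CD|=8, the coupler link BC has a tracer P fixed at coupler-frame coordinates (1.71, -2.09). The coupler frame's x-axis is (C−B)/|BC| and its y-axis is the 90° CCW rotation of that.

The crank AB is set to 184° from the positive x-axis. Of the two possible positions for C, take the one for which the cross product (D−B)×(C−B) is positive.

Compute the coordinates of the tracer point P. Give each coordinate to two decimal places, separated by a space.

A=(0,0), D=(6.00,0)
B = A + 4.00·(cos184°, sin184°) = (-3.9903, -0.2790)
|BD| = 9.9942
circle(B,9.00) ∩ circle(D,8.00): a=5.8476, h=6.8415
  candidates: C₊=(1.6640,6.7230) cross=68.375; C₋=(2.0460,-6.9546) cross=-68.375
  mode + wants cross > 0 → take C=(1.6640,6.7230) (cross=68.375)
ex = (C−B)/|BC| = (0.6283,0.7780); ey = (-0.7780,0.6283)
P = B + 1.71·ex + -2.09·ey = (-1.2899,-0.2617)

-1.29 -0.26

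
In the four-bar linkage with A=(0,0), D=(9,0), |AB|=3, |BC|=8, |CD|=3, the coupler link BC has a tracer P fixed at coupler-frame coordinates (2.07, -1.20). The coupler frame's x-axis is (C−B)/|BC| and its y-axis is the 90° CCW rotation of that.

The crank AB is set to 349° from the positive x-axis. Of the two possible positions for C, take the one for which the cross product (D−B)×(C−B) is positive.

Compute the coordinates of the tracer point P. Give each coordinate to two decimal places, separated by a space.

5.33 -0.81

A=(0,0), D=(9.00,0)
B = A + 3.00·(cos349°, sin349°) = (2.9449, -0.5724)
|BD| = 6.0821
circle(B,8.00) ∩ circle(D,3.00): a=7.5625, h=2.6093
  candidates: C₊=(10.2282,2.7370) cross=15.870; C₋=(10.7194,-2.4584) cross=-15.870
  mode + wants cross > 0 → take C=(10.2282,2.7370) (cross=15.870)
ex = (C−B)/|BC| = (0.9104,0.4137); ey = (-0.4137,0.9104)
P = B + 2.07·ex + -1.20·ey = (5.3259,-0.8086)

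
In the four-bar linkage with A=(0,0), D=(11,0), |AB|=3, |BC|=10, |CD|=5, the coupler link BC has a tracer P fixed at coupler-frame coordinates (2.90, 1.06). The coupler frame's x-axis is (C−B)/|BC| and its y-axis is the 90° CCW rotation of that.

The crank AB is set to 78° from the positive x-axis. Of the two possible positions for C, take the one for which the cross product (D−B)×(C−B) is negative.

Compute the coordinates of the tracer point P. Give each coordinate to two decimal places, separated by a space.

3.46 1.72

A=(0,0), D=(11.00,0)
B = A + 3.00·(cos78°, sin78°) = (0.6237, 2.9344)
|BD| = 10.7832
circle(B,10.00) ∩ circle(D,5.00): a=8.8692, h=4.6192
  candidates: C₊=(10.4153,4.9657) cross=49.809; C₋=(7.9012,-3.9240) cross=-49.809
  mode - wants cross < 0 → take C=(7.9012,-3.9240) (cross=-49.809)
ex = (C−B)/|BC| = (0.7277,-0.6858); ey = (0.6858,0.7277)
P = B + 2.90·ex + 1.06·ey = (3.4612,1.7169)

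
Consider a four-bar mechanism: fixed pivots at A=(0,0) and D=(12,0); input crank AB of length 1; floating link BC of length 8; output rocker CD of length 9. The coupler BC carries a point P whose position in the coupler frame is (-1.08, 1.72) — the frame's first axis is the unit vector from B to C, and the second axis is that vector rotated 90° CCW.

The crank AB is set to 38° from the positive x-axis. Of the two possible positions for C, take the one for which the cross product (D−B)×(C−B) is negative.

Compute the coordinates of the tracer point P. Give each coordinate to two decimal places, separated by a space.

A=(0,0), D=(12.00,0)
B = A + 1.00·(cos38°, sin38°) = (0.7880, 0.6157)
|BD| = 11.2289
circle(B,8.00) ∩ circle(D,9.00): a=4.8575, h=6.3565
  candidates: C₊=(5.9867,6.6963) cross=71.376; C₋=(5.2897,-5.9976) cross=-71.376
  mode - wants cross < 0 → take C=(5.2897,-5.9976) (cross=-71.376)
ex = (C−B)/|BC| = (0.5627,-0.8267); ey = (0.8267,0.5627)
P = B + -1.08·ex + 1.72·ey = (1.6021,2.4763)

1.60 2.48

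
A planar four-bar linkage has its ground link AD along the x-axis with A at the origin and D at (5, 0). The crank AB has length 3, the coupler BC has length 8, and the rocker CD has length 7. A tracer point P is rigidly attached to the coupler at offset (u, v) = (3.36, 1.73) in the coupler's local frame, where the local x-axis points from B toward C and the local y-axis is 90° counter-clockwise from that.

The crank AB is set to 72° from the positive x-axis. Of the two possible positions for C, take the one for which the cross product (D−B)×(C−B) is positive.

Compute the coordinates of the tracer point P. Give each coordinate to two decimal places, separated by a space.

3.24 5.84

A=(0,0), D=(5.00,0)
B = A + 3.00·(cos72°, sin72°) = (0.9271, 2.8532)
|BD| = 4.9729
circle(B,8.00) ∩ circle(D,7.00): a=3.9946, h=6.9313
  candidates: C₊=(8.1756,6.2382) cross=34.469; C₋=(0.2220,-5.1157) cross=-34.469
  mode + wants cross > 0 → take C=(8.1756,6.2382) (cross=34.469)
ex = (C−B)/|BC| = (0.9061,0.4231); ey = (-0.4231,0.9061)
P = B + 3.36·ex + 1.73·ey = (3.2394,5.8424)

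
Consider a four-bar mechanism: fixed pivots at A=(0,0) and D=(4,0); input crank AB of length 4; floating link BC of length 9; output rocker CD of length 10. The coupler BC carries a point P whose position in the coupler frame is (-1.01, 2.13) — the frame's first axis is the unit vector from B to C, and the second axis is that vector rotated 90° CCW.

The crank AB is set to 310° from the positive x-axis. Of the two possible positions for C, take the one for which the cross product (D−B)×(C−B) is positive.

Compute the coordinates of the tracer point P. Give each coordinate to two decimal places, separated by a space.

2.88 -5.40

A=(0,0), D=(4.00,0)
B = A + 4.00·(cos310°, sin310°) = (2.5712, -3.0642)
|BD| = 3.3809
circle(B,9.00) ∩ circle(D,10.00): a=-1.1194, h=8.9301
  candidates: C₊=(-5.9954,-0.3047) cross=30.192; C₋=(10.1915,-7.8527) cross=-30.192
  mode + wants cross > 0 → take C=(-5.9954,-0.3047) (cross=30.192)
ex = (C−B)/|BC| = (-0.9518,0.3066); ey = (-0.3066,-0.9518)
P = B + -1.01·ex + 2.13·ey = (2.8794,-5.4013)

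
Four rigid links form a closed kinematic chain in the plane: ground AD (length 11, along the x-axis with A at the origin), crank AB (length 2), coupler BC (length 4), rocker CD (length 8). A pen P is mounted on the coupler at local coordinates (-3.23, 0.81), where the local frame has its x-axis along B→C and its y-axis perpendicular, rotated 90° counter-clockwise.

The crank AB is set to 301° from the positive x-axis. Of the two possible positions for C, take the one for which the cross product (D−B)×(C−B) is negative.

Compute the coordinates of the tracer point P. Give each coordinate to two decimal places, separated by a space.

-1.01 0.91

A=(0,0), D=(11.00,0)
B = A + 2.00·(cos301°, sin301°) = (1.0301, -1.7143)
|BD| = 10.1162
circle(B,4.00) ∩ circle(D,8.00): a=2.6857, h=2.9643
  candidates: C₊=(3.1746,1.6622) cross=29.987; C₋=(4.1793,-4.1806) cross=-29.987
  mode - wants cross < 0 → take C=(4.1793,-4.1806) (cross=-29.987)
ex = (C−B)/|BC| = (0.7873,-0.6166); ey = (0.6166,0.7873)
P = B + -3.23·ex + 0.81·ey = (-1.0135,0.9149)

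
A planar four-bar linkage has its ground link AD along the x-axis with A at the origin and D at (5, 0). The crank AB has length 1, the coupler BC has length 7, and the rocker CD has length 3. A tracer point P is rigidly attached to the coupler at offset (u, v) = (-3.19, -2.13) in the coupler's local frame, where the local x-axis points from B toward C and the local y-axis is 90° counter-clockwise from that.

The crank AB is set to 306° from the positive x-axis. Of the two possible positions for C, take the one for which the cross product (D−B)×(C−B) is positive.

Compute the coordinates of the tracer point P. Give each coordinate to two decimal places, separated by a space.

-1.28 -4.16

A=(0,0), D=(5.00,0)
B = A + 1.00·(cos306°, sin306°) = (0.5878, -0.8090)
|BD| = 4.4858
circle(B,7.00) ∩ circle(D,3.00): a=6.7014, h=2.0226
  candidates: C₊=(6.8145,2.3890) cross=9.073; C₋=(7.5441,-1.5898) cross=-9.073
  mode + wants cross > 0 → take C=(6.8145,2.3890) (cross=9.073)
ex = (C−B)/|BC| = (0.8895,0.4569); ey = (-0.4569,0.8895)
P = B + -3.19·ex + -2.13·ey = (-1.2767,-4.1611)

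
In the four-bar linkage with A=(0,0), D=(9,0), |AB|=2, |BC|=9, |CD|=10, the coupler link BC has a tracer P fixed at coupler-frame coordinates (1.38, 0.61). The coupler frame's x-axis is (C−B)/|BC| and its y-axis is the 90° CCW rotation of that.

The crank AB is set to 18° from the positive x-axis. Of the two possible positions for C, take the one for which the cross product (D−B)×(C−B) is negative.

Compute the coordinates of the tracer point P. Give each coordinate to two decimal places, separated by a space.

A=(0,0), D=(9.00,0)
B = A + 2.00·(cos18°, sin18°) = (1.9021, 0.6180)
|BD| = 7.1247
circle(B,9.00) ∩ circle(D,10.00): a=2.2290, h=8.7196
  candidates: C₊=(4.8791,9.1114) cross=62.125; C₋=(3.3663,-8.2621) cross=-62.125
  mode - wants cross < 0 → take C=(3.3663,-8.2621) (cross=-62.125)
ex = (C−B)/|BC| = (0.1627,-0.9867); ey = (0.9867,0.1627)
P = B + 1.38·ex + 0.61·ey = (2.7285,-0.6443)

2.73 -0.64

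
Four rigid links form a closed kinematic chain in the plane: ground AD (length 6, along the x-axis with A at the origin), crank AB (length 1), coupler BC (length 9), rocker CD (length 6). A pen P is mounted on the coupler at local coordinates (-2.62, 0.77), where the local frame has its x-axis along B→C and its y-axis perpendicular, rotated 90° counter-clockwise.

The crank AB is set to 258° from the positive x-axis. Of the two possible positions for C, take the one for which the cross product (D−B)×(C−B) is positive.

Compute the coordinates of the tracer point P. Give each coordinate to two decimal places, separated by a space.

A=(0,0), D=(6.00,0)
B = A + 1.00·(cos258°, sin258°) = (-0.2079, -0.9781)
|BD| = 6.2845
circle(B,9.00) ∩ circle(D,6.00): a=6.7225, h=5.9840
  candidates: C₊=(5.5013,5.9792) cross=37.606; C₋=(7.3640,-5.8429) cross=-37.606
  mode + wants cross > 0 → take C=(5.5013,5.9792) (cross=37.606)
ex = (C−B)/|BC| = (0.6344,0.7730); ey = (-0.7730,0.6344)
P = B + -2.62·ex + 0.77·ey = (-2.4652,-2.5151)

-2.47 -2.52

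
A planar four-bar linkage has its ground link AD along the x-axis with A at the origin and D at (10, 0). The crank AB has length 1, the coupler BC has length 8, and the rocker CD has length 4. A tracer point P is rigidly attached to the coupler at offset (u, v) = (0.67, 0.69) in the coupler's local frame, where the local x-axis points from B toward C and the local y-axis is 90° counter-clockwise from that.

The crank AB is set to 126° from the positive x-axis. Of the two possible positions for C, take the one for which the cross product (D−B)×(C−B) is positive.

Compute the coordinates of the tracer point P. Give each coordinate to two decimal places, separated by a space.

A=(0,0), D=(10.00,0)
B = A + 1.00·(cos126°, sin126°) = (-0.5878, 0.8090)
|BD| = 10.6186
circle(B,8.00) ∩ circle(D,4.00): a=7.5695, h=2.5890
  candidates: C₊=(7.1570,2.8137) cross=27.491; C₋=(6.7625,-2.3491) cross=-27.491
  mode + wants cross > 0 → take C=(7.1570,2.8137) (cross=27.491)
ex = (C−B)/|BC| = (0.9681,0.2506); ey = (-0.2506,0.9681)
P = B + 0.67·ex + 0.69·ey = (-0.1121,1.6449)

-0.11 1.64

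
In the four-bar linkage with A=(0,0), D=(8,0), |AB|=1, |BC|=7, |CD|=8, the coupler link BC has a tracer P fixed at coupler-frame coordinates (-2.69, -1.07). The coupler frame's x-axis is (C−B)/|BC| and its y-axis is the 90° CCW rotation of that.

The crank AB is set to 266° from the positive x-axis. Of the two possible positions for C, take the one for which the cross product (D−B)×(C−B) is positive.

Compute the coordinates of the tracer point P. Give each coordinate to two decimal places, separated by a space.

A=(0,0), D=(8.00,0)
B = A + 1.00·(cos266°, sin266°) = (-0.0698, -0.9976)
|BD| = 8.1312
circle(B,7.00) ∩ circle(D,8.00): a=3.1432, h=6.2546
  candidates: C₊=(2.2824,5.5954) cross=50.857; C₋=(3.8171,-6.8193) cross=-50.857
  mode + wants cross > 0 → take C=(2.2824,5.5954) (cross=50.857)
ex = (C−B)/|BC| = (0.3360,0.9419); ey = (-0.9419,0.3360)
P = B + -2.69·ex + -1.07·ey = (0.0341,-3.8907)

0.03 -3.89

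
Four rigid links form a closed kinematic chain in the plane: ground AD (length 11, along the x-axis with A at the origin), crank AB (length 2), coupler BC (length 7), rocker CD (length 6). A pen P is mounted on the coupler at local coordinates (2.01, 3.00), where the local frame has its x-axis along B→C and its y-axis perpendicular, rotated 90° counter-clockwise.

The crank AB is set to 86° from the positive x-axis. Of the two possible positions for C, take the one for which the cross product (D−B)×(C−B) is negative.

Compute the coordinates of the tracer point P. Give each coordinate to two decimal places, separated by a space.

3.60 3.02

A=(0,0), D=(11.00,0)
B = A + 2.00·(cos86°, sin86°) = (0.1395, 1.9951)
|BD| = 11.0422
circle(B,7.00) ∩ circle(D,6.00): a=6.1098, h=3.4163
  candidates: C₊=(6.7660,4.2512) cross=37.723; C₋=(5.5315,-2.4688) cross=-37.723
  mode - wants cross < 0 → take C=(5.5315,-2.4688) (cross=-37.723)
ex = (C−B)/|BC| = (0.7703,-0.6377); ey = (0.6377,0.7703)
P = B + 2.01·ex + 3.00·ey = (3.6009,3.0242)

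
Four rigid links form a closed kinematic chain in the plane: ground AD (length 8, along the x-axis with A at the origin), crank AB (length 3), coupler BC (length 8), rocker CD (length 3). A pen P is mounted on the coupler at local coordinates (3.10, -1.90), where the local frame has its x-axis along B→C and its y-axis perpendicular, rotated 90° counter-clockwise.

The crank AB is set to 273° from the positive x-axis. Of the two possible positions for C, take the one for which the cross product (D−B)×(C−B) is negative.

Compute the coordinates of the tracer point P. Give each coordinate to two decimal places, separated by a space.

3.26 -4.90

A=(0,0), D=(8.00,0)
B = A + 3.00·(cos273°, sin273°) = (0.1570, -2.9959)
|BD| = 8.3957
circle(B,8.00) ∩ circle(D,3.00): a=7.4733, h=2.8547
  candidates: C₊=(6.1197,2.3376) cross=23.967; C₋=(8.1570,-2.9959) cross=-23.967
  mode - wants cross < 0 → take C=(8.1570,-2.9959) (cross=-23.967)
ex = (C−B)/|BC| = (1.0000,0.0000); ey = (-0.0000,1.0000)
P = B + 3.10·ex + -1.90·ey = (3.2570,-4.8959)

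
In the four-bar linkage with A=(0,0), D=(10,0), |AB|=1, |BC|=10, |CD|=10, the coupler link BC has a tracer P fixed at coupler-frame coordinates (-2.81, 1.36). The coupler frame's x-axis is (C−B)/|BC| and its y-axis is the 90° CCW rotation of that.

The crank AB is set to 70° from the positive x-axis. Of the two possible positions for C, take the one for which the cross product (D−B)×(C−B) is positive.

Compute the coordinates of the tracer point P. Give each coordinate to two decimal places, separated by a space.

A=(0,0), D=(10.00,0)
B = A + 1.00·(cos70°, sin70°) = (0.3420, 0.9397)
|BD| = 9.7036
circle(B,10.00) ∩ circle(D,10.00): a=4.8518, h=8.7441
  candidates: C₊=(6.0178,9.1729) cross=84.850; C₋=(4.3242,-8.2332) cross=-84.850
  mode + wants cross > 0 → take C=(6.0178,9.1729) (cross=84.850)
ex = (C−B)/|BC| = (0.5676,0.8233); ey = (-0.8233,0.5676)
P = B + -2.81·ex + 1.36·ey = (-2.3726,-0.6019)

-2.37 -0.60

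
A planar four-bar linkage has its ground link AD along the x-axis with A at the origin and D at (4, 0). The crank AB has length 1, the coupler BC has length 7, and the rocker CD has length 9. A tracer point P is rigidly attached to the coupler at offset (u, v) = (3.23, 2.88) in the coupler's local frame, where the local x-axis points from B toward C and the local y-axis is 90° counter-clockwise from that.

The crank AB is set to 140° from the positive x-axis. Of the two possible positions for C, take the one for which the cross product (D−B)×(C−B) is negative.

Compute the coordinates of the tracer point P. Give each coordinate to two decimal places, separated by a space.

A=(0,0), D=(4.00,0)
B = A + 1.00·(cos140°, sin140°) = (-0.7660, 0.6428)
|BD| = 4.8092
circle(B,7.00) ∩ circle(D,9.00): a=-0.9224, h=6.9390
  candidates: C₊=(-0.7527,7.6428) cross=33.371; C₋=(-2.6076,-6.1106) cross=-33.371
  mode - wants cross < 0 → take C=(-2.6076,-6.1106) (cross=-33.371)
ex = (C−B)/|BC| = (-0.2631,-0.9648); ey = (0.9648,-0.2631)
P = B + 3.23·ex + 2.88·ey = (1.1628,-3.2311)

1.16 -3.23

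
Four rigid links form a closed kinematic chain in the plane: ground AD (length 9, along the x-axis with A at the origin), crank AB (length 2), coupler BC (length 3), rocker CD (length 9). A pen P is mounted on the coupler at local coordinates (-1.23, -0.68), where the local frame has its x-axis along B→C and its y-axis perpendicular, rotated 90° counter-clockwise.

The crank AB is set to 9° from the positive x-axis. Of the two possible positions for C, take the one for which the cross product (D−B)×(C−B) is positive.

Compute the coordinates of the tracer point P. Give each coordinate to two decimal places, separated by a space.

A=(0,0), D=(9.00,0)
B = A + 2.00·(cos9°, sin9°) = (1.9754, 0.3129)
|BD| = 7.0316
circle(B,3.00) ∩ circle(D,9.00): a=-1.6040, h=2.5352
  candidates: C₊=(0.4858,2.9169) cross=17.827; C₋=(0.2602,-2.1485) cross=-17.827
  mode + wants cross > 0 → take C=(0.4858,2.9169) (cross=17.827)
ex = (C−B)/|BC| = (-0.4965,0.8680); ey = (-0.8680,-0.4965)
P = B + -1.23·ex + -0.68·ey = (3.1764,-0.4172)

3.18 -0.42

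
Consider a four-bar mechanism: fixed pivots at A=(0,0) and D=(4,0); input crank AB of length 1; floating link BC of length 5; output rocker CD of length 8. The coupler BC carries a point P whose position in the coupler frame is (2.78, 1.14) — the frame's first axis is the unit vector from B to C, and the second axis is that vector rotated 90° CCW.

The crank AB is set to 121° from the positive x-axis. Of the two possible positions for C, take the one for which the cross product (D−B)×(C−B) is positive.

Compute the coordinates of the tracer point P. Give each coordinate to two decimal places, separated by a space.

-2.21 3.34

A=(0,0), D=(4.00,0)
B = A + 1.00·(cos121°, sin121°) = (-0.5150, 0.8572)
|BD| = 4.5957
circle(B,5.00) ∩ circle(D,8.00): a=-1.9453, h=4.6061
  candidates: C₊=(-1.5671,5.7452) cross=21.168; C₋=(-3.2853,-3.3053) cross=-21.168
  mode + wants cross > 0 → take C=(-1.5671,5.7452) (cross=21.168)
ex = (C−B)/|BC| = (-0.2104,0.9776); ey = (-0.9776,-0.2104)
P = B + 2.78·ex + 1.14·ey = (-2.2144,3.3351)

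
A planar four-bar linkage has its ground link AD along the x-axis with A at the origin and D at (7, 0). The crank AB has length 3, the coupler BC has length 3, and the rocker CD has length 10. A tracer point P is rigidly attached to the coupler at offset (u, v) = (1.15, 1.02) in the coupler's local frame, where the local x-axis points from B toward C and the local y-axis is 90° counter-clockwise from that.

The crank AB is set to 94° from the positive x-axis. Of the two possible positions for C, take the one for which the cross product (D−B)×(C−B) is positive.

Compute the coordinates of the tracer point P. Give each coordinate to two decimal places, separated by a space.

A=(0,0), D=(7.00,0)
B = A + 3.00·(cos94°, sin94°) = (-0.2093, 2.9927)
|BD| = 7.8058
circle(B,3.00) ∩ circle(D,10.00): a=-1.9262, h=2.3000
  candidates: C₊=(-1.1064,5.8554) cross=17.953; C₋=(-2.8700,1.6069) cross=-17.953
  mode + wants cross > 0 → take C=(-1.1064,5.8554) (cross=17.953)
ex = (C−B)/|BC| = (-0.2991,0.9542); ey = (-0.9542,-0.2991)
P = B + 1.15·ex + 1.02·ey = (-1.5265,3.7850)

-1.53 3.79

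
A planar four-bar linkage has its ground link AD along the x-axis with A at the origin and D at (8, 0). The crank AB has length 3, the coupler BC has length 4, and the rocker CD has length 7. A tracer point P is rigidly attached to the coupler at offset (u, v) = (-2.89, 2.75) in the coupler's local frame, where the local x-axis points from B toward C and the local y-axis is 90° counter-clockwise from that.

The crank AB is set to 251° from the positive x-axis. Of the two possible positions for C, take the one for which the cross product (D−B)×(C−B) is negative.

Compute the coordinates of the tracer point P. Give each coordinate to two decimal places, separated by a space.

-2.44 0.87

A=(0,0), D=(8.00,0)
B = A + 3.00·(cos251°, sin251°) = (-0.9767, -2.8366)
|BD| = 9.4142
circle(B,4.00) ∩ circle(D,7.00): a=2.9544, h=2.6965
  candidates: C₊=(1.0279,0.6249) cross=25.386; C₋=(2.6529,-4.5176) cross=-25.386
  mode - wants cross < 0 → take C=(2.6529,-4.5176) (cross=-25.386)
ex = (C−B)/|BC| = (0.9074,-0.4203); ey = (0.4203,0.9074)
P = B + -2.89·ex + 2.75·ey = (-2.4434,0.8734)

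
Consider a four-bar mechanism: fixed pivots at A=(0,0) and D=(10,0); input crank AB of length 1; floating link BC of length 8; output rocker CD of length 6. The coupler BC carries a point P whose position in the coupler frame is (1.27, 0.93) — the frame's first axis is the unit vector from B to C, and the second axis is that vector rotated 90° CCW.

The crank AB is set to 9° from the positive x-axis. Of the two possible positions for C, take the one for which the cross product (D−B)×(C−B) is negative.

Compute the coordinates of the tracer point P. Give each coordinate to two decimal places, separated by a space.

A=(0,0), D=(10.00,0)
B = A + 1.00·(cos9°, sin9°) = (0.9877, 0.1564)
|BD| = 9.0137
circle(B,8.00) ∩ circle(D,6.00): a=6.0600, h=5.2226
  candidates: C₊=(7.1374,5.2731) cross=47.075; C₋=(6.9562,-5.1706) cross=-47.075
  mode - wants cross < 0 → take C=(6.9562,-5.1706) (cross=-47.075)
ex = (C−B)/|BC| = (0.7461,-0.6659); ey = (0.6659,0.7461)
P = B + 1.27·ex + 0.93·ey = (2.5545,0.0046)

2.55 0.00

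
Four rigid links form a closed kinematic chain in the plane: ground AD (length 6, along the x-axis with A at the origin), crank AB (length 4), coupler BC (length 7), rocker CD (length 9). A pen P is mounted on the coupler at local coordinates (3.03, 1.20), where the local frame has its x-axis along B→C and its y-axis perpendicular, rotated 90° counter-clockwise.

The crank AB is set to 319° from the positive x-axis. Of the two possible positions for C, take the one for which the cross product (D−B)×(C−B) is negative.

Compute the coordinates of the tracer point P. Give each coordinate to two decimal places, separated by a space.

5.36 -4.89

A=(0,0), D=(6.00,0)
B = A + 4.00·(cos319°, sin319°) = (3.0188, -2.6242)
|BD| = 3.9716
circle(B,7.00) ∩ circle(D,9.00): a=-2.0427, h=6.6953
  candidates: C₊=(-2.9383,1.0516) cross=26.591; C₋=(5.9094,-8.9995) cross=-26.591
  mode - wants cross < 0 → take C=(5.9094,-8.9995) (cross=-26.591)
ex = (C−B)/|BC| = (0.4129,-0.9108); ey = (0.9108,0.4129)
P = B + 3.03·ex + 1.20·ey = (5.3630,-4.8883)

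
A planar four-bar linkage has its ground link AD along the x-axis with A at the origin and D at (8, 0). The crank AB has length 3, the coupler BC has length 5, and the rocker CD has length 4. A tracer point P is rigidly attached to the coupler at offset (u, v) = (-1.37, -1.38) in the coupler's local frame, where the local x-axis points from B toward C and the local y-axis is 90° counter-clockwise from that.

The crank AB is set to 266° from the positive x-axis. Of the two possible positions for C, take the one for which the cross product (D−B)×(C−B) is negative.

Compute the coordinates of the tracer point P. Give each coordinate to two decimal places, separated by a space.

-1.38 -4.54

A=(0,0), D=(8.00,0)
B = A + 3.00·(cos266°, sin266°) = (-0.2093, -2.9927)
|BD| = 8.7378
circle(B,5.00) ∩ circle(D,4.00): a=4.8839, h=1.0713
  candidates: C₊=(4.0123,-0.3134) cross=9.361; C₋=(4.7461,-2.3265) cross=-9.361
  mode - wants cross < 0 → take C=(4.7461,-2.3265) (cross=-9.361)
ex = (C−B)/|BC| = (0.9911,0.1332); ey = (-0.1332,0.9911)
P = B + -1.37·ex + -1.38·ey = (-1.3832,-4.5429)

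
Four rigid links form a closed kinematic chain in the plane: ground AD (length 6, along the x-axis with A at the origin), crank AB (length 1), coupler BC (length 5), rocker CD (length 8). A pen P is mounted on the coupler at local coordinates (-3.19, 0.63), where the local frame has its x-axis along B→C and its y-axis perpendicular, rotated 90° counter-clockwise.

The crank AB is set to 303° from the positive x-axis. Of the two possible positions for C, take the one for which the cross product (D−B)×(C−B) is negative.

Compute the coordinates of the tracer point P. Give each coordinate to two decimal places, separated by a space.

A=(0,0), D=(6.00,0)
B = A + 1.00·(cos303°, sin303°) = (0.5446, -0.8387)
|BD| = 5.5195
circle(B,5.00) ∩ circle(D,8.00): a=-0.7732, h=4.9398
  candidates: C₊=(-0.9702,3.9263) cross=27.265; C₋=(0.5310,-5.8387) cross=-27.265
  mode - wants cross < 0 → take C=(0.5310,-5.8387) (cross=-27.265)
ex = (C−B)/|BC| = (-0.0027,-1.0000); ey = (1.0000,-0.0027)
P = B + -3.19·ex + 0.63·ey = (1.1833,2.3496)

1.18 2.35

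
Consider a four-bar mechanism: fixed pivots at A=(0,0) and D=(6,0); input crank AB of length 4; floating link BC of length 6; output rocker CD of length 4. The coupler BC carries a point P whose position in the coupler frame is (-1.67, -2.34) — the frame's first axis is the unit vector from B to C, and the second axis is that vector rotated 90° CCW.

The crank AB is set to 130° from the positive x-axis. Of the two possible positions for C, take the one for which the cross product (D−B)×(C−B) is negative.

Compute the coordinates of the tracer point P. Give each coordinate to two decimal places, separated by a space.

-5.35 2.31

A=(0,0), D=(6.00,0)
B = A + 4.00·(cos130°, sin130°) = (-2.5712, 3.0642)
|BD| = 9.1024
circle(B,6.00) ∩ circle(D,4.00): a=5.6498, h=2.0198
  candidates: C₊=(3.4288,3.0642) cross=18.385; C₋=(2.0690,-0.7397) cross=-18.385
  mode - wants cross < 0 → take C=(2.0690,-0.7397) (cross=-18.385)
ex = (C−B)/|BC| = (0.7734,-0.6340); ey = (0.6340,0.7734)
P = B + -1.67·ex + -2.34·ey = (-5.3462,2.3133)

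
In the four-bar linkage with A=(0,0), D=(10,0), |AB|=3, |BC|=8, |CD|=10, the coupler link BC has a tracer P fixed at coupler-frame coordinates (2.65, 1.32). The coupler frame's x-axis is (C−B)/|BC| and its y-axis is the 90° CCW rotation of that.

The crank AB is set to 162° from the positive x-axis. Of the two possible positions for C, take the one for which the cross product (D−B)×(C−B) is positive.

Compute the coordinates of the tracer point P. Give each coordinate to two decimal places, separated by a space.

A=(0,0), D=(10.00,0)
B = A + 3.00·(cos162°, sin162°) = (-2.8532, 0.9271)
|BD| = 12.8866
circle(B,8.00) ∩ circle(D,10.00): a=5.0465, h=6.2075
  candidates: C₊=(2.6268,6.7554) cross=79.993; C₋=(1.7337,-5.6274) cross=-79.993
  mode + wants cross > 0 → take C=(2.6268,6.7554) (cross=79.993)
ex = (C−B)/|BC| = (0.6850,0.7285); ey = (-0.7285,0.6850)
P = B + 2.65·ex + 1.32·ey = (-1.9996,3.7619)

-2.00 3.76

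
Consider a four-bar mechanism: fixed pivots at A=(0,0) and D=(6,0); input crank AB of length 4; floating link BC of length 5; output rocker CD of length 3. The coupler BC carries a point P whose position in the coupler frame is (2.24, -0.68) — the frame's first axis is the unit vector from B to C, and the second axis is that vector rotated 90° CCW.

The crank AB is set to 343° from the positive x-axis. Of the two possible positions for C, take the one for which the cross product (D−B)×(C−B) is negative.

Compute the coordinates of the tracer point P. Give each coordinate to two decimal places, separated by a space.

6.09 -1.78

A=(0,0), D=(6.00,0)
B = A + 4.00·(cos343°, sin343°) = (3.8252, -1.1695)
|BD| = 2.4693
circle(B,5.00) ∩ circle(D,3.00): a=4.4744, h=2.2314
  candidates: C₊=(6.7092,2.9150) cross=5.510; C₋=(8.8229,-1.0156) cross=-5.510
  mode - wants cross < 0 → take C=(8.8229,-1.0156) (cross=-5.510)
ex = (C−B)/|BC| = (0.9995,0.0308); ey = (-0.0308,0.9995)
P = B + 2.24·ex + -0.68·ey = (6.0851,-1.7802)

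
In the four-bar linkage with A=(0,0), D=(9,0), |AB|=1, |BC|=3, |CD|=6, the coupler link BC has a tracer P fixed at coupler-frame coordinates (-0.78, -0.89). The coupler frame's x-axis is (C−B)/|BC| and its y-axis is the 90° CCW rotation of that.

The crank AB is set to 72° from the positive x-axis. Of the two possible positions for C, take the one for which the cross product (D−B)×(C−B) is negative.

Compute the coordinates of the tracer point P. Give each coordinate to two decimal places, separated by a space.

-0.78 0.49

A=(0,0), D=(9.00,0)
B = A + 1.00·(cos72°, sin72°) = (0.3090, 0.9511)
|BD| = 8.7429
circle(B,3.00) ∩ circle(D,6.00): a=2.8273, h=1.0031
  candidates: C₊=(3.2287,1.6407) cross=8.770; C₋=(3.0104,-0.3537) cross=-8.770
  mode - wants cross < 0 → take C=(3.0104,-0.3537) (cross=-8.770)
ex = (C−B)/|BC| = (0.9005,-0.4349); ey = (0.4349,0.9005)
P = B + -0.78·ex + -0.89·ey = (-0.7804,0.4889)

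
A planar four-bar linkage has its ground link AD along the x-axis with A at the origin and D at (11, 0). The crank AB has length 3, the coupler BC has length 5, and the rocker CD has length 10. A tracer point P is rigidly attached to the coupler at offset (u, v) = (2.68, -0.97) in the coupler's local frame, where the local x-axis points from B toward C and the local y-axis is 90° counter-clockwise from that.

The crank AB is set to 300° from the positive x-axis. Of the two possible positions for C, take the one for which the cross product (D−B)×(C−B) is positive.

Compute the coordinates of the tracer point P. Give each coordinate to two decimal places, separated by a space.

A=(0,0), D=(11.00,0)
B = A + 3.00·(cos300°, sin300°) = (1.5000, -2.5981)
|BD| = 9.8489
circle(B,5.00) ∩ circle(D,10.00): a=1.1169, h=4.8737
  candidates: C₊=(1.2917,2.3976) cross=48.000; C₋=(3.8630,-7.0045) cross=-48.000
  mode + wants cross > 0 → take C=(1.2917,2.3976) (cross=48.000)
ex = (C−B)/|BC| = (-0.0417,0.9991); ey = (-0.9991,-0.0417)
P = B + 2.68·ex + -0.97·ey = (2.3575,0.1200)

2.36 0.12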